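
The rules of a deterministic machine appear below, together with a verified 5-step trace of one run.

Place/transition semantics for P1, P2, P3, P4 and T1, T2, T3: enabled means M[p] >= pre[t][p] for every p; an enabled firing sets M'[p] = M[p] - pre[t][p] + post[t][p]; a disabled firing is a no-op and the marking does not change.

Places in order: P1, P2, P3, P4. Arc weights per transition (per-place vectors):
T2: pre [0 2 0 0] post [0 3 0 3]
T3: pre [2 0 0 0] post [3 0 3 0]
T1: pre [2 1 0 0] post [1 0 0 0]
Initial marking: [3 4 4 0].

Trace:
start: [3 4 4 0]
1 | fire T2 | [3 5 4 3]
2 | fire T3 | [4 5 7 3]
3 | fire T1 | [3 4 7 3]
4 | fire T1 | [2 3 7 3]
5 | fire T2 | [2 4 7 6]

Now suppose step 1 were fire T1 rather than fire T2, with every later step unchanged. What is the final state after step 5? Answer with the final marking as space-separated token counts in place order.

1 1 7 0

(re-executing from step 1 with the substitution; state before step 1: [3 4 4 0])
1 | fire T1 | [2 3 4 0]
2 | fire T3 | [3 3 7 0]
3 | fire T1 | [2 2 7 0]
4 | fire T1 | [1 1 7 0]
5 | fire T2 | [1 1 7 0]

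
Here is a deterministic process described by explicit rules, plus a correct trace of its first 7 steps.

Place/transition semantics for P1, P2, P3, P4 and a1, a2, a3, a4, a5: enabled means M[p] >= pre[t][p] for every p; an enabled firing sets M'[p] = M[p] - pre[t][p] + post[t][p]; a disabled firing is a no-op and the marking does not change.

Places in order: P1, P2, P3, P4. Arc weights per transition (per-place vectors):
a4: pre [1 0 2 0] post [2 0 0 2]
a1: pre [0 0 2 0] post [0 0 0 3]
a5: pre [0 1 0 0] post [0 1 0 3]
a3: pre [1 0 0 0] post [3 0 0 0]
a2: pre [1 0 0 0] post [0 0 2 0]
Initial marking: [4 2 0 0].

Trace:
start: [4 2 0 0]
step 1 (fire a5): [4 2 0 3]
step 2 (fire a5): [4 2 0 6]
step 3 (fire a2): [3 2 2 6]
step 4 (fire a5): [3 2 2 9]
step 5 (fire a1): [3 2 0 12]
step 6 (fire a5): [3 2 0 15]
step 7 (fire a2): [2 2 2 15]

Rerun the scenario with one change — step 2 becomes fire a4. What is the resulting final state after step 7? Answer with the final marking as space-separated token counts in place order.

(re-executing from step 2 with the substitution; state before step 2: [4 2 0 3])
step 2 (fire a4): [4 2 0 3]
step 3 (fire a2): [3 2 2 3]
step 4 (fire a5): [3 2 2 6]
step 5 (fire a1): [3 2 0 9]
step 6 (fire a5): [3 2 0 12]
step 7 (fire a2): [2 2 2 12]

2 2 2 12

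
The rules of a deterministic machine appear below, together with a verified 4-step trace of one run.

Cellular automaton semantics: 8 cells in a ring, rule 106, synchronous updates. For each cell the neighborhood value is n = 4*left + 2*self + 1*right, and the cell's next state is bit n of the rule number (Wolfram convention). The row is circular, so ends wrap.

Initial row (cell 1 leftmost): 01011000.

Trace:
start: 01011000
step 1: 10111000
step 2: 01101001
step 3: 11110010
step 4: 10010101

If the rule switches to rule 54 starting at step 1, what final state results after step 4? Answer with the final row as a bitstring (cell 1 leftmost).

11110001

(re-executing steps 1..4 under rule 54; state before step 1: 01011000)
step 1: 11100100
step 2: 00011111
step 3: 10100000
step 4: 11110001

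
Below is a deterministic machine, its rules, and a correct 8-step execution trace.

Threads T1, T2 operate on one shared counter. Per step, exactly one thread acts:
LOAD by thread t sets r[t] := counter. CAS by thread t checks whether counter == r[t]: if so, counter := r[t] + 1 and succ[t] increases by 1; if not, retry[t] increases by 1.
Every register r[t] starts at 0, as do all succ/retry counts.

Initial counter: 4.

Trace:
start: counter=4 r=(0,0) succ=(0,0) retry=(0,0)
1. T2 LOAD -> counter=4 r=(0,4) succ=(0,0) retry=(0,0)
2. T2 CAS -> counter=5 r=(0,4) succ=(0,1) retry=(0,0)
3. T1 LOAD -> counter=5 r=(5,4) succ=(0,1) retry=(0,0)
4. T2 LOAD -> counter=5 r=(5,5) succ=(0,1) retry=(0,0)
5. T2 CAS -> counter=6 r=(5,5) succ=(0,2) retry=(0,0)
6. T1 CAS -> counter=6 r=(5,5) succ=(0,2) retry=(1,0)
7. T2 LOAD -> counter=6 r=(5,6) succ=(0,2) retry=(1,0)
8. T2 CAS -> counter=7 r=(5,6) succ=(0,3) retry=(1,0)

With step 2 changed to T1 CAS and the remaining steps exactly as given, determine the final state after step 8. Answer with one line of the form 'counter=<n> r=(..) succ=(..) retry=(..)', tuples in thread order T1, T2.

(re-executing from step 2 with the substitution; state before step 2: counter=4 r=(0,4) succ=(0,0) retry=(0,0))
2. T1 CAS -> counter=4 r=(0,4) succ=(0,0) retry=(1,0)
3. T1 LOAD -> counter=4 r=(4,4) succ=(0,0) retry=(1,0)
4. T2 LOAD -> counter=4 r=(4,4) succ=(0,0) retry=(1,0)
5. T2 CAS -> counter=5 r=(4,4) succ=(0,1) retry=(1,0)
6. T1 CAS -> counter=5 r=(4,4) succ=(0,1) retry=(2,0)
7. T2 LOAD -> counter=5 r=(4,5) succ=(0,1) retry=(2,0)
8. T2 CAS -> counter=6 r=(4,5) succ=(0,2) retry=(2,0)

counter=6 r=(4,5) succ=(0,2) retry=(2,0)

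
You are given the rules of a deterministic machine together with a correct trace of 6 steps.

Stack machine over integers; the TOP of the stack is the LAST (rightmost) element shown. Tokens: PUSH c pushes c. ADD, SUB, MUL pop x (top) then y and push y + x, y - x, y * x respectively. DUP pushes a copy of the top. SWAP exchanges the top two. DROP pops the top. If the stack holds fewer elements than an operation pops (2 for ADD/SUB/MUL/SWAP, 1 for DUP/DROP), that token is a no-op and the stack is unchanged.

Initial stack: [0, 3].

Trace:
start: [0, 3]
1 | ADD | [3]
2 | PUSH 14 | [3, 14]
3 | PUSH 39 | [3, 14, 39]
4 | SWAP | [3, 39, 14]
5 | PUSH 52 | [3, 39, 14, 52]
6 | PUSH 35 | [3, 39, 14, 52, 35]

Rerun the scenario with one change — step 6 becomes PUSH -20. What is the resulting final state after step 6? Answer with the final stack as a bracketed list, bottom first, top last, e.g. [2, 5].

(re-executing from step 6 with the substitution; state before step 6: [3, 39, 14, 52])
6 | PUSH -20 | [3, 39, 14, 52, -20]

[3, 39, 14, 52, -20]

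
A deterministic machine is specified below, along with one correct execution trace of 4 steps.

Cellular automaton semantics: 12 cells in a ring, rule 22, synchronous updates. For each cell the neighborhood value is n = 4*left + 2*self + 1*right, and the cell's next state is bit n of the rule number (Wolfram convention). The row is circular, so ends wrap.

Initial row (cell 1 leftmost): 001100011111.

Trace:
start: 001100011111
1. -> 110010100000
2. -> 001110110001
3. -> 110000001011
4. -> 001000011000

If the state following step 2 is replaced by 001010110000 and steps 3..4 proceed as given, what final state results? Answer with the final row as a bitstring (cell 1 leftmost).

state after step 2 := 001010110000
3. -> 011010001000
4. -> 100011011100

100011011100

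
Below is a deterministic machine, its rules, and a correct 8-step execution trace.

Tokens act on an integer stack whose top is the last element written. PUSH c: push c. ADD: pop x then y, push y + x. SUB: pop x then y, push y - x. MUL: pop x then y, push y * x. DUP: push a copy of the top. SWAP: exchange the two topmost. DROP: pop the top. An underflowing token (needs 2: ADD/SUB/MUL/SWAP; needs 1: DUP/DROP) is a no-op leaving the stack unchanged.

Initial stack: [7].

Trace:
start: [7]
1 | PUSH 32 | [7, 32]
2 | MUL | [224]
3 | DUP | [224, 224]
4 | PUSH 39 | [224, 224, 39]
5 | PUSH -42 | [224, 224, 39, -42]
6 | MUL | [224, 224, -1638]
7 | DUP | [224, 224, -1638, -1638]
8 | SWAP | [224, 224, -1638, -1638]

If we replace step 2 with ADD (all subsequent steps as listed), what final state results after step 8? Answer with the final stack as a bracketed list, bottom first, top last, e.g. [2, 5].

(re-executing from step 2 with the substitution; state before step 2: [7, 32])
2 | ADD | [39]
3 | DUP | [39, 39]
4 | PUSH 39 | [39, 39, 39]
5 | PUSH -42 | [39, 39, 39, -42]
6 | MUL | [39, 39, -1638]
7 | DUP | [39, 39, -1638, -1638]
8 | SWAP | [39, 39, -1638, -1638]

[39, 39, -1638, -1638]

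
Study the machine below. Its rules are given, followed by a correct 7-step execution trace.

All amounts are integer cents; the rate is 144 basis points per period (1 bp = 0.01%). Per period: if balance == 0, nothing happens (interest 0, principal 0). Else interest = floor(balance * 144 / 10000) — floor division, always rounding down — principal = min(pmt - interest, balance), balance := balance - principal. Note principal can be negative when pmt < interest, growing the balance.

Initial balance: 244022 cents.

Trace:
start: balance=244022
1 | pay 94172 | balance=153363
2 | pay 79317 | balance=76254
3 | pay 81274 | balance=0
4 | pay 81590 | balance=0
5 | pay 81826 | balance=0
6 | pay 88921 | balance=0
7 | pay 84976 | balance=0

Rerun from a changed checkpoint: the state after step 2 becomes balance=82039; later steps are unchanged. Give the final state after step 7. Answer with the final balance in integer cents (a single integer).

state after step 2 := balance=82039
3 | pay 81274 | balance=1946
4 | pay 81590 | balance=0
5 | pay 81826 | balance=0
6 | pay 88921 | balance=0
7 | pay 84976 | balance=0

0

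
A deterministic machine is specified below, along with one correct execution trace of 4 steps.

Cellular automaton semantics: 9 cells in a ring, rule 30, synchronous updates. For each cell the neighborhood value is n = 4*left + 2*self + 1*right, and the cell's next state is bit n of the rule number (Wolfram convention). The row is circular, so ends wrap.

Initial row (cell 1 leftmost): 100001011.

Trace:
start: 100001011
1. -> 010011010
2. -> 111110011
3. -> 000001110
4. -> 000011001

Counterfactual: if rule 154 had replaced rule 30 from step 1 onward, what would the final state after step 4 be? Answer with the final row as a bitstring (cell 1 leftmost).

010111000

(re-executing steps 1..4 under rule 154; state before step 1: 100001011)
1. -> 010010011
2. -> 001101110
3. -> 011001101
4. -> 010111000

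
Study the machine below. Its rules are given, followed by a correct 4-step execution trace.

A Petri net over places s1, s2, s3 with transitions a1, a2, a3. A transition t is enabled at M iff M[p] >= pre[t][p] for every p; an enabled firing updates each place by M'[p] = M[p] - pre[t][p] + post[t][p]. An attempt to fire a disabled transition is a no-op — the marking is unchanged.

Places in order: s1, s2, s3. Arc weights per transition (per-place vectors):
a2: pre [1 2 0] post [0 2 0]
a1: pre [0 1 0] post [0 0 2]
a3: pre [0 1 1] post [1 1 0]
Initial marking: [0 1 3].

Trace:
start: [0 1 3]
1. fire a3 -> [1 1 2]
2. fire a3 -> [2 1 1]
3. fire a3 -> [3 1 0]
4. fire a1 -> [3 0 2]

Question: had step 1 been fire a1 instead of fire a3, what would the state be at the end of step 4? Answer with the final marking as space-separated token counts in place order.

0 0 5

(re-executing from step 1 with the substitution; state before step 1: [0 1 3])
1. fire a1 -> [0 0 5]
2. fire a3 -> [0 0 5]
3. fire a3 -> [0 0 5]
4. fire a1 -> [0 0 5]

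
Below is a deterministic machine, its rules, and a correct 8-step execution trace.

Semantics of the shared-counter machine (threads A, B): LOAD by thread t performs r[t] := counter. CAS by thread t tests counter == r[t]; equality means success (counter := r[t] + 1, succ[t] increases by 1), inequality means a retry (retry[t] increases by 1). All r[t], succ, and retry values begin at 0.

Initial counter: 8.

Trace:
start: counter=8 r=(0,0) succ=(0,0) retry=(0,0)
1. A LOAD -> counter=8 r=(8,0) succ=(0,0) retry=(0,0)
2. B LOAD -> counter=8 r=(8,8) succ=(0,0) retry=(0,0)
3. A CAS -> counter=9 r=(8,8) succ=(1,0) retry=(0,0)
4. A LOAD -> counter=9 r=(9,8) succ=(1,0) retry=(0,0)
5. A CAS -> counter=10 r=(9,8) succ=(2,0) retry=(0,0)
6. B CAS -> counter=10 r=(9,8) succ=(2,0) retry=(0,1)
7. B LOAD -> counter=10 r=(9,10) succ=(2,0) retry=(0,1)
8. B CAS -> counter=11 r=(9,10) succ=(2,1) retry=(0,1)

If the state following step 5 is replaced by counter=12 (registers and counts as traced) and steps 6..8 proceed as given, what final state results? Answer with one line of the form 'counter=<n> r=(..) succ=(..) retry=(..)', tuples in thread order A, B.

counter=13 r=(9,12) succ=(2,1) retry=(0,1)

state after step 5 := counter=12 r=(9,8) succ=(2,0) retry=(0,0)
6. B CAS -> counter=12 r=(9,8) succ=(2,0) retry=(0,1)
7. B LOAD -> counter=12 r=(9,12) succ=(2,0) retry=(0,1)
8. B CAS -> counter=13 r=(9,12) succ=(2,1) retry=(0,1)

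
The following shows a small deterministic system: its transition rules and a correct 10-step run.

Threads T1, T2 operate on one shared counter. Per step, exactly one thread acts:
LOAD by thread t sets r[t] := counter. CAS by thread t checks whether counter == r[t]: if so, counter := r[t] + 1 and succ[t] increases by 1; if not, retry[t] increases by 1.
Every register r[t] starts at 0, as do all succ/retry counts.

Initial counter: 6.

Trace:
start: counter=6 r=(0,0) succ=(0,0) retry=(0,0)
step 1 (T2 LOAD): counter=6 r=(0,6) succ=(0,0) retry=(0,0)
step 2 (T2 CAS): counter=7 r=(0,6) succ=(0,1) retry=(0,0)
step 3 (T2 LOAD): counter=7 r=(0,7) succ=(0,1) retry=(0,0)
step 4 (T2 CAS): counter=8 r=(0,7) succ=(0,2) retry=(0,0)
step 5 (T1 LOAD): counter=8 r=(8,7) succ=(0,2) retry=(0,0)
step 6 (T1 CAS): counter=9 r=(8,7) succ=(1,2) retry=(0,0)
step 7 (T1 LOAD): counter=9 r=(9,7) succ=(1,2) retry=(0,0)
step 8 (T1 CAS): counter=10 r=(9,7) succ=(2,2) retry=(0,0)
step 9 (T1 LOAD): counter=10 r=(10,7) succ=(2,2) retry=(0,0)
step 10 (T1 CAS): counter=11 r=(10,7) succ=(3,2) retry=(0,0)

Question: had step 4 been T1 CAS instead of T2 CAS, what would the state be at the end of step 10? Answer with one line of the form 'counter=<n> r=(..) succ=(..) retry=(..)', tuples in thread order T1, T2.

counter=10 r=(9,7) succ=(3,1) retry=(1,0)

(re-executing from step 4 with the substitution; state before step 4: counter=7 r=(0,7) succ=(0,1) retry=(0,0))
step 4 (T1 CAS): counter=7 r=(0,7) succ=(0,1) retry=(1,0)
step 5 (T1 LOAD): counter=7 r=(7,7) succ=(0,1) retry=(1,0)
step 6 (T1 CAS): counter=8 r=(7,7) succ=(1,1) retry=(1,0)
step 7 (T1 LOAD): counter=8 r=(8,7) succ=(1,1) retry=(1,0)
step 8 (T1 CAS): counter=9 r=(8,7) succ=(2,1) retry=(1,0)
step 9 (T1 LOAD): counter=9 r=(9,7) succ=(2,1) retry=(1,0)
step 10 (T1 CAS): counter=10 r=(9,7) succ=(3,1) retry=(1,0)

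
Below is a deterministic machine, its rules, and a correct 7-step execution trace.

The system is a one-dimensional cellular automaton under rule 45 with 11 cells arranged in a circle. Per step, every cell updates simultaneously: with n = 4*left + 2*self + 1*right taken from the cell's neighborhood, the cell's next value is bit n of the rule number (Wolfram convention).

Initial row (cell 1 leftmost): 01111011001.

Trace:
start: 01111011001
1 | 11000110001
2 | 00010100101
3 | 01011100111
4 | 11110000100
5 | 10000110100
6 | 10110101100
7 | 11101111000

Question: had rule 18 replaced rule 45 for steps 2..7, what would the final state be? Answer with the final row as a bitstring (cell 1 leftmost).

(re-executing steps 2..7 under rule 18; state before step 2: 11000110001)
2 | 00101001010
3 | 01000110001
4 | 00101001010
5 | 01000110001
6 | 00101001010
7 | 01000110001

01000110001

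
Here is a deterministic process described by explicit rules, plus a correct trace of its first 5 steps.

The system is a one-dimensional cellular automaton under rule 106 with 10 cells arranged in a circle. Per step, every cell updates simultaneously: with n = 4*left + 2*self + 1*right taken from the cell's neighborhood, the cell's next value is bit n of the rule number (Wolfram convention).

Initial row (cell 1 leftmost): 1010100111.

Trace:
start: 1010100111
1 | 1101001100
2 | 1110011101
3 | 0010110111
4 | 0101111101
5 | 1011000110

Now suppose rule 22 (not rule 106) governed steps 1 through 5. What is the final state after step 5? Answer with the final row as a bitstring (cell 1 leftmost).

0000001001

(re-executing steps 1..5 under rule 22; state before step 1: 1010100111)
1 | 0010111000
2 | 0110000100
3 | 1001001110
4 | 1111110000
5 | 0000001001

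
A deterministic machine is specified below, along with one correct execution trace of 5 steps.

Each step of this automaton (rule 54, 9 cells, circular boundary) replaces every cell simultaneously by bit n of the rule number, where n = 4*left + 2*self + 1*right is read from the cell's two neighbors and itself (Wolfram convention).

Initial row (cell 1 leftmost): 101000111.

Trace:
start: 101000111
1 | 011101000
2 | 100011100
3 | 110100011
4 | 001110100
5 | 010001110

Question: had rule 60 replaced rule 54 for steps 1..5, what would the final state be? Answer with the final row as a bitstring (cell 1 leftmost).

(re-executing steps 1..5 under rule 60; state before step 1: 101000111)
1 | 011100100
2 | 010010110
3 | 011011101
4 | 110110011
5 | 001101010

001101010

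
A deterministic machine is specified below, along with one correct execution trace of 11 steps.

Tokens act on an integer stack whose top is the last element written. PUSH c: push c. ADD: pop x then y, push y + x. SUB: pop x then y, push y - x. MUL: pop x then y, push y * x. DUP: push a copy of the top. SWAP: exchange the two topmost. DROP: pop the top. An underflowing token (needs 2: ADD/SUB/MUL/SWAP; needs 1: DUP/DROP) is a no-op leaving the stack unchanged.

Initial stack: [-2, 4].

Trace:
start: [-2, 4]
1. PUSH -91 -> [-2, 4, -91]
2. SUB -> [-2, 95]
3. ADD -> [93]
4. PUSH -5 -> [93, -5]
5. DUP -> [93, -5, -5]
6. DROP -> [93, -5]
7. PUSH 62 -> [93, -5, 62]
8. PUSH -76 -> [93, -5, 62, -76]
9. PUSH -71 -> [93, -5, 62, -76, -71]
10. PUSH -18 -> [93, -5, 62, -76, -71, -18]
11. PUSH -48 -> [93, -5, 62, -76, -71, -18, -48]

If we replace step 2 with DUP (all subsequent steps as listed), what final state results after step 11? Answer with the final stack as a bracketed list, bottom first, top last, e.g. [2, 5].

(re-executing from step 2 with the substitution; state before step 2: [-2, 4, -91])
2. DUP -> [-2, 4, -91, -91]
3. ADD -> [-2, 4, -182]
4. PUSH -5 -> [-2, 4, -182, -5]
5. DUP -> [-2, 4, -182, -5, -5]
6. DROP -> [-2, 4, -182, -5]
7. PUSH 62 -> [-2, 4, -182, -5, 62]
8. PUSH -76 -> [-2, 4, -182, -5, 62, -76]
9. PUSH -71 -> [-2, 4, -182, -5, 62, -76, -71]
10. PUSH -18 -> [-2, 4, -182, -5, 62, -76, -71, -18]
11. PUSH -48 -> [-2, 4, -182, -5, 62, -76, -71, -18, -48]

[-2, 4, -182, -5, 62, -76, -71, -18, -48]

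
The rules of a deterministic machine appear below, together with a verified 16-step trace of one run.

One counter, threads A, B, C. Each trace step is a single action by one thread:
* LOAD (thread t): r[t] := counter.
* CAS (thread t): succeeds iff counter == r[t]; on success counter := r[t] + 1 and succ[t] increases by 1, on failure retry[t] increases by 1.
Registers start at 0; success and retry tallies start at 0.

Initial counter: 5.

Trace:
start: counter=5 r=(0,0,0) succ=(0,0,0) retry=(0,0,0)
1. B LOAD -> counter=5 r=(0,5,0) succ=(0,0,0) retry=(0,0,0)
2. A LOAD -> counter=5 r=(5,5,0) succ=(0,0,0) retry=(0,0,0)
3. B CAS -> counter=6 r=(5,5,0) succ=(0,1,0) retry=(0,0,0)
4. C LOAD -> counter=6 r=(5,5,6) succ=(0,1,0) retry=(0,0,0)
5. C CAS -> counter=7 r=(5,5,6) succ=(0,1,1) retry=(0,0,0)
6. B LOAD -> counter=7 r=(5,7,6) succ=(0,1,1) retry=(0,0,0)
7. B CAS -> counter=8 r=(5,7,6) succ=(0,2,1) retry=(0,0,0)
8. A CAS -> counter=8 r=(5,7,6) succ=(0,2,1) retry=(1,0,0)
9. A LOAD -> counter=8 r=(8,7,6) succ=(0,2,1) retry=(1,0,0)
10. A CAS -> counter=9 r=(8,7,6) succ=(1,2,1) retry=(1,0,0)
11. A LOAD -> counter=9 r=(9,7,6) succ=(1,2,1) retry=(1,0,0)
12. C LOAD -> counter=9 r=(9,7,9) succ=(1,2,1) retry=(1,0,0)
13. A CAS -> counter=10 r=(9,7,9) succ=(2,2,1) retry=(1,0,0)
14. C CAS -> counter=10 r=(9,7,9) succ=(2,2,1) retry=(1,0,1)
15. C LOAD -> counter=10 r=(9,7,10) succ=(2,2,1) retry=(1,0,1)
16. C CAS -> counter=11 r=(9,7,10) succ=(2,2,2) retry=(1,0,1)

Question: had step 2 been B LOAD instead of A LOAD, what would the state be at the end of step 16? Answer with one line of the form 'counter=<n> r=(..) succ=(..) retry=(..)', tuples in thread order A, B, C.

(re-executing from step 2 with the substitution; state before step 2: counter=5 r=(0,5,0) succ=(0,0,0) retry=(0,0,0))
2. B LOAD -> counter=5 r=(0,5,0) succ=(0,0,0) retry=(0,0,0)
3. B CAS -> counter=6 r=(0,5,0) succ=(0,1,0) retry=(0,0,0)
4. C LOAD -> counter=6 r=(0,5,6) succ=(0,1,0) retry=(0,0,0)
5. C CAS -> counter=7 r=(0,5,6) succ=(0,1,1) retry=(0,0,0)
6. B LOAD -> counter=7 r=(0,7,6) succ=(0,1,1) retry=(0,0,0)
7. B CAS -> counter=8 r=(0,7,6) succ=(0,2,1) retry=(0,0,0)
8. A CAS -> counter=8 r=(0,7,6) succ=(0,2,1) retry=(1,0,0)
9. A LOAD -> counter=8 r=(8,7,6) succ=(0,2,1) retry=(1,0,0)
10. A CAS -> counter=9 r=(8,7,6) succ=(1,2,1) retry=(1,0,0)
11. A LOAD -> counter=9 r=(9,7,6) succ=(1,2,1) retry=(1,0,0)
12. C LOAD -> counter=9 r=(9,7,9) succ=(1,2,1) retry=(1,0,0)
13. A CAS -> counter=10 r=(9,7,9) succ=(2,2,1) retry=(1,0,0)
14. C CAS -> counter=10 r=(9,7,9) succ=(2,2,1) retry=(1,0,1)
15. C LOAD -> counter=10 r=(9,7,10) succ=(2,2,1) retry=(1,0,1)
16. C CAS -> counter=11 r=(9,7,10) succ=(2,2,2) retry=(1,0,1)

counter=11 r=(9,7,10) succ=(2,2,2) retry=(1,0,1)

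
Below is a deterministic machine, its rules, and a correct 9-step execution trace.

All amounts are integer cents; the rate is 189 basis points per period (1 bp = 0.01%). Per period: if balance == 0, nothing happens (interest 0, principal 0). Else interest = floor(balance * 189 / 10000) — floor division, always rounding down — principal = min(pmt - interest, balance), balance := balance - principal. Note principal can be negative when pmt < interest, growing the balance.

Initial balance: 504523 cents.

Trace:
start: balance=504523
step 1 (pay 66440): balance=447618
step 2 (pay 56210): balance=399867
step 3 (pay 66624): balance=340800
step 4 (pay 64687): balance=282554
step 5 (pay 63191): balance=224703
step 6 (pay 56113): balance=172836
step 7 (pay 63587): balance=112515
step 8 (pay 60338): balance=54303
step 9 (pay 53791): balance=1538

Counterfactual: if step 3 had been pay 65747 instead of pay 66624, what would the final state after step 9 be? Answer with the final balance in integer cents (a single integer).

(re-executing from step 3 with the substitution; state before step 3: balance=399867)
step 3 (pay 65747): balance=341677
step 4 (pay 64687): balance=283447
step 5 (pay 63191): balance=225613
step 6 (pay 56113): balance=173764
step 7 (pay 63587): balance=113461
step 8 (pay 60338): balance=55267
step 9 (pay 53791): balance=2520

2520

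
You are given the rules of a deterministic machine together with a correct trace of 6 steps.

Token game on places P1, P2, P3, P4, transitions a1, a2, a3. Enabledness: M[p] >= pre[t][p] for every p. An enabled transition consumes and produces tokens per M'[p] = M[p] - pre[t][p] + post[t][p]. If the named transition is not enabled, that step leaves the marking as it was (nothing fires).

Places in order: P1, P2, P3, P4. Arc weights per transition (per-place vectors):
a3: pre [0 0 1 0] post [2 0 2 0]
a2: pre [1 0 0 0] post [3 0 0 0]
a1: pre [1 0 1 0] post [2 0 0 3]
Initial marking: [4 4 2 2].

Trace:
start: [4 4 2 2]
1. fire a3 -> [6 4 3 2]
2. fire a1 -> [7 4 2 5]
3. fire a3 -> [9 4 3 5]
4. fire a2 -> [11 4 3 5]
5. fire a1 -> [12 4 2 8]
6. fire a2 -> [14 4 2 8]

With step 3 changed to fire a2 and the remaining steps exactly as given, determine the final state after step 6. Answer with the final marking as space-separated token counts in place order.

14 4 1 8

(re-executing from step 3 with the substitution; state before step 3: [7 4 2 5])
3. fire a2 -> [9 4 2 5]
4. fire a2 -> [11 4 2 5]
5. fire a1 -> [12 4 1 8]
6. fire a2 -> [14 4 1 8]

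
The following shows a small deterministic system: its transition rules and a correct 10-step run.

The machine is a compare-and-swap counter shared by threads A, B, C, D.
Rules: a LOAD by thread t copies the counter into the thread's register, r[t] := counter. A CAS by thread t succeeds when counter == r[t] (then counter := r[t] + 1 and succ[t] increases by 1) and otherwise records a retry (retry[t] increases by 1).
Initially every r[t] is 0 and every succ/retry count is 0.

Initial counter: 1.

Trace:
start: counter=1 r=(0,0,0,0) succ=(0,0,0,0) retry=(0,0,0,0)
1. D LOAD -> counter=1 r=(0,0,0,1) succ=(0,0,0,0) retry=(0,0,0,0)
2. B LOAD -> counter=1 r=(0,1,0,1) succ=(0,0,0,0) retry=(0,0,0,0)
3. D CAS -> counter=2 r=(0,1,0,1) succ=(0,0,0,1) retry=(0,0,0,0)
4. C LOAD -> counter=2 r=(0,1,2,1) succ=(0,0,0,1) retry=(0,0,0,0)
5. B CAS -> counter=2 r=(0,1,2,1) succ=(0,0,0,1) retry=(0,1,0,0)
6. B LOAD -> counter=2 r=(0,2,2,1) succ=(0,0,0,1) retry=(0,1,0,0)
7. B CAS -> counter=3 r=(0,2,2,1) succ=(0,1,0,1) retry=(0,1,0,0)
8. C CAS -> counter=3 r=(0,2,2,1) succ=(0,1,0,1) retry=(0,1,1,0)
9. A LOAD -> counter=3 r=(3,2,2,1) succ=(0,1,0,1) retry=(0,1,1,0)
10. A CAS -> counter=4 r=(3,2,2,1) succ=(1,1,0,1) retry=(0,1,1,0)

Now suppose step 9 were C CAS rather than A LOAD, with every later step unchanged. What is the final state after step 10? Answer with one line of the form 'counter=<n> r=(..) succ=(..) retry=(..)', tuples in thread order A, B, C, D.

counter=3 r=(0,2,2,1) succ=(0,1,0,1) retry=(1,1,2,0)

(re-executing from step 9 with the substitution; state before step 9: counter=3 r=(0,2,2,1) succ=(0,1,0,1) retry=(0,1,1,0))
9. C CAS -> counter=3 r=(0,2,2,1) succ=(0,1,0,1) retry=(0,1,2,0)
10. A CAS -> counter=3 r=(0,2,2,1) succ=(0,1,0,1) retry=(1,1,2,0)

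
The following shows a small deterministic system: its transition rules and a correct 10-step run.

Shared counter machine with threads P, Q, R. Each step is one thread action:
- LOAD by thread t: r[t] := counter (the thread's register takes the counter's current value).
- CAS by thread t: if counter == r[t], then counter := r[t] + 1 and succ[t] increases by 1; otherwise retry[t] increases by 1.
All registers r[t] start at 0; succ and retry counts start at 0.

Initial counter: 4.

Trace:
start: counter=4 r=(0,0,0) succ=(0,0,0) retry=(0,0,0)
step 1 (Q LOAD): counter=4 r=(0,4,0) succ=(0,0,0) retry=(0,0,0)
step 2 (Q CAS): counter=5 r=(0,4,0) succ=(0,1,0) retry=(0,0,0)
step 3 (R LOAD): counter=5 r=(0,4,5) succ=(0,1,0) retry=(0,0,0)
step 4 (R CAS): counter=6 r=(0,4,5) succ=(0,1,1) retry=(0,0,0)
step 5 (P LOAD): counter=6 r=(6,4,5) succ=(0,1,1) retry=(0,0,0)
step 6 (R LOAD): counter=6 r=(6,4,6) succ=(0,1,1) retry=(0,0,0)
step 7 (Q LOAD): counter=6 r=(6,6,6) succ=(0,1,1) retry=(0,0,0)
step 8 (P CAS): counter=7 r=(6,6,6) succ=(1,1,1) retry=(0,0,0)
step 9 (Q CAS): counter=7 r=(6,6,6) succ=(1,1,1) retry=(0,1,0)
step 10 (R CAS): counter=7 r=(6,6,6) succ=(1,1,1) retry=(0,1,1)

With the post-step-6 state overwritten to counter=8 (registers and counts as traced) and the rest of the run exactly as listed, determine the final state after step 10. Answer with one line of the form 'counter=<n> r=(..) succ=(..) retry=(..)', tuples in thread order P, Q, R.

counter=9 r=(6,8,6) succ=(0,2,1) retry=(1,0,1)

state after step 6 := counter=8 r=(6,4,6) succ=(0,1,1) retry=(0,0,0)
step 7 (Q LOAD): counter=8 r=(6,8,6) succ=(0,1,1) retry=(0,0,0)
step 8 (P CAS): counter=8 r=(6,8,6) succ=(0,1,1) retry=(1,0,0)
step 9 (Q CAS): counter=9 r=(6,8,6) succ=(0,2,1) retry=(1,0,0)
step 10 (R CAS): counter=9 r=(6,8,6) succ=(0,2,1) retry=(1,0,1)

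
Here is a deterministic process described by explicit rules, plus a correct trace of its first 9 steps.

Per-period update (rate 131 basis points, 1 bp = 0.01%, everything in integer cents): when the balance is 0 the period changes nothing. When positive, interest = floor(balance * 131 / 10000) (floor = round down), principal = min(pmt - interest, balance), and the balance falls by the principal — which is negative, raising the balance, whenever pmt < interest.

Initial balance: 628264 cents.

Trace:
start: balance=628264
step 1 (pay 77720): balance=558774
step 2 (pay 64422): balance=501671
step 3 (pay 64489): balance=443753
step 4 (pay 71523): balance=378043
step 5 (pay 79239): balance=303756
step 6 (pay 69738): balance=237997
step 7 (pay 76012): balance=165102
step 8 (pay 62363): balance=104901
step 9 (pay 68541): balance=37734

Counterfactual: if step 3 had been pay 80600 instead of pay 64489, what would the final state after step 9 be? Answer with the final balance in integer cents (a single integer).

(re-executing from step 3 with the substitution; state before step 3: balance=501671)
step 3 (pay 80600): balance=427642
step 4 (pay 71523): balance=361721
step 5 (pay 79239): balance=287220
step 6 (pay 69738): balance=221244
step 7 (pay 76012): balance=148130
step 8 (pay 62363): balance=87707
step 9 (pay 68541): balance=20314

20314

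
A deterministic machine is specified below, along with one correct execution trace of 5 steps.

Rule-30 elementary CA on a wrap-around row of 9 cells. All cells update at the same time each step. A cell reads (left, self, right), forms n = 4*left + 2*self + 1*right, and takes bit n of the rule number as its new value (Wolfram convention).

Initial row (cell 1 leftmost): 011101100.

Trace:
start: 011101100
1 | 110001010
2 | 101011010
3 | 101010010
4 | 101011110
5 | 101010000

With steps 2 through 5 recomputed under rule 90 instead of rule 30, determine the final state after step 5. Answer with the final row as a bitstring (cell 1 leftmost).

111110100

(re-executing steps 2..5 under rule 90; state before step 2: 110001010)
2 | 111010000
3 | 101001001
4 | 100110111
5 | 111110100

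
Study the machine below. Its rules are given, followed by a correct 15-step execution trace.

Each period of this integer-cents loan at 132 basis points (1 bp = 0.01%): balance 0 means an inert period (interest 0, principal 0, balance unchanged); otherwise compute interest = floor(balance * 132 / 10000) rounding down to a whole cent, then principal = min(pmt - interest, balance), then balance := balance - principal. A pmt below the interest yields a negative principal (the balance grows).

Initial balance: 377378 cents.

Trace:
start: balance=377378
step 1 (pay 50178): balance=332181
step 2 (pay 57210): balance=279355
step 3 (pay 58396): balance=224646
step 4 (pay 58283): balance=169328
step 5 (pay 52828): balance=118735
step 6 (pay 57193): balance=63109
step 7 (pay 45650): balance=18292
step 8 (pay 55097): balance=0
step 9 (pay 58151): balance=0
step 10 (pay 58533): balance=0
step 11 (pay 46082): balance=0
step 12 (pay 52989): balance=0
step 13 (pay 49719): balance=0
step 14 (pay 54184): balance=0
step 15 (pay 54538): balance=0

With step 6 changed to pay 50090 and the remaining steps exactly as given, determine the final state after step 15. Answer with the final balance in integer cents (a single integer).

0

(re-executing from step 6 with the substitution; state before step 6: balance=118735)
step 6 (pay 50090): balance=70212
step 7 (pay 45650): balance=25488
step 8 (pay 55097): balance=0
step 9 (pay 58151): balance=0
step 10 (pay 58533): balance=0
step 11 (pay 46082): balance=0
step 12 (pay 52989): balance=0
step 13 (pay 49719): balance=0
step 14 (pay 54184): balance=0
step 15 (pay 54538): balance=0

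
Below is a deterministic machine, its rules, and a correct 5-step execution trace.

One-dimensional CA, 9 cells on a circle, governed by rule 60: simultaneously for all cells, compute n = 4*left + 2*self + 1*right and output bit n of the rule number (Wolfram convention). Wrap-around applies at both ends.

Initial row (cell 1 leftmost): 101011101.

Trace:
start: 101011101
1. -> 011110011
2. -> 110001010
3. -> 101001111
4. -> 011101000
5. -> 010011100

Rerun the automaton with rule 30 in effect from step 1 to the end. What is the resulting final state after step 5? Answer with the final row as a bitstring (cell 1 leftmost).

(re-executing steps 1..5 under rule 30; state before step 1: 101011101)
1. -> 001010001
2. -> 111011011
3. -> 000010010
4. -> 000111111
5. -> 101100000

101100000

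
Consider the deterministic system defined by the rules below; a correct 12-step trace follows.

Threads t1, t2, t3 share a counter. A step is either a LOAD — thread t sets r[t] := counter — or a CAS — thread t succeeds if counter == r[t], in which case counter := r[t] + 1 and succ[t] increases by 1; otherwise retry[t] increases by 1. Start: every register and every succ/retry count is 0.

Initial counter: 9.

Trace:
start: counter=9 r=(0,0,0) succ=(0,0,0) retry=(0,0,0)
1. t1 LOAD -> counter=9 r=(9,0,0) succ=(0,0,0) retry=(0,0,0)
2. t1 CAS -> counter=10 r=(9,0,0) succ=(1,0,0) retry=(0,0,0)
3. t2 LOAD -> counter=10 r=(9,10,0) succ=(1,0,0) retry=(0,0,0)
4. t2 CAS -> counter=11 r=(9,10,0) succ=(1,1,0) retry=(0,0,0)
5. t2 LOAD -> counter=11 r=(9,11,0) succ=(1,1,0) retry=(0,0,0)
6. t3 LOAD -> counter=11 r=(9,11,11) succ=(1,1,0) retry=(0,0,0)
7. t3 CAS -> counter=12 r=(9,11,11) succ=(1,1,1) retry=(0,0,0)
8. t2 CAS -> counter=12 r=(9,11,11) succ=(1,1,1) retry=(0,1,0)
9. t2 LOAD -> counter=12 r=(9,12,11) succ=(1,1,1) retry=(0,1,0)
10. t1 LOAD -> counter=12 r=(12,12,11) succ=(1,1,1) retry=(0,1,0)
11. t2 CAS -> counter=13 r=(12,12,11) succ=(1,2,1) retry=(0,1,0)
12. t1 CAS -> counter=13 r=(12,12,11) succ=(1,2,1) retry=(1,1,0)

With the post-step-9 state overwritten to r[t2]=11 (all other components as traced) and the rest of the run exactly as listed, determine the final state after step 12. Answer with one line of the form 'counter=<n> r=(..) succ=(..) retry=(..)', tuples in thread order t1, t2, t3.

counter=13 r=(12,11,11) succ=(2,1,1) retry=(0,2,0)

state after step 9 := counter=12 r=(9,11,11) succ=(1,1,1) retry=(0,1,0)
10. t1 LOAD -> counter=12 r=(12,11,11) succ=(1,1,1) retry=(0,1,0)
11. t2 CAS -> counter=12 r=(12,11,11) succ=(1,1,1) retry=(0,2,0)
12. t1 CAS -> counter=13 r=(12,11,11) succ=(2,1,1) retry=(0,2,0)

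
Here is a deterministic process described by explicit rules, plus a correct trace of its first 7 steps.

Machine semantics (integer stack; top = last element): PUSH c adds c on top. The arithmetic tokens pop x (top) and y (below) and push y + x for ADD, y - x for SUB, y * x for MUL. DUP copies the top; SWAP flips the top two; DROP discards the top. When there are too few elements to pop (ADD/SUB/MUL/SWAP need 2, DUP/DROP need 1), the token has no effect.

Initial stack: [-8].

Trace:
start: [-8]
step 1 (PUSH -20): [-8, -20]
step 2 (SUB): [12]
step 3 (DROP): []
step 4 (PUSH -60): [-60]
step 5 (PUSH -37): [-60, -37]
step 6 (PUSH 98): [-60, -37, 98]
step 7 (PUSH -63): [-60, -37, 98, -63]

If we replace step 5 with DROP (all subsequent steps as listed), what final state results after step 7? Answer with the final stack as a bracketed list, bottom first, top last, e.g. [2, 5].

[98, -63]

(re-executing from step 5 with the substitution; state before step 5: [-60])
step 5 (DROP): []
step 6 (PUSH 98): [98]
step 7 (PUSH -63): [98, -63]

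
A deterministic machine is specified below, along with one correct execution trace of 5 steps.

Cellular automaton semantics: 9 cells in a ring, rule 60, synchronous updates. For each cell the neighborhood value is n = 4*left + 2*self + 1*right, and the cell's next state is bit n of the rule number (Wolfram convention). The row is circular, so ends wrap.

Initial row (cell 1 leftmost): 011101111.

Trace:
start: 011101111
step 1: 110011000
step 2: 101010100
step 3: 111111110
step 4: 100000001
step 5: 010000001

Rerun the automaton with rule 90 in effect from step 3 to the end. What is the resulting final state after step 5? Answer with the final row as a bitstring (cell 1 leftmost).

110001100

(re-executing steps 3..5 under rule 90; state before step 3: 101010100)
step 3: 000000011
step 4: 100000111
step 5: 110001100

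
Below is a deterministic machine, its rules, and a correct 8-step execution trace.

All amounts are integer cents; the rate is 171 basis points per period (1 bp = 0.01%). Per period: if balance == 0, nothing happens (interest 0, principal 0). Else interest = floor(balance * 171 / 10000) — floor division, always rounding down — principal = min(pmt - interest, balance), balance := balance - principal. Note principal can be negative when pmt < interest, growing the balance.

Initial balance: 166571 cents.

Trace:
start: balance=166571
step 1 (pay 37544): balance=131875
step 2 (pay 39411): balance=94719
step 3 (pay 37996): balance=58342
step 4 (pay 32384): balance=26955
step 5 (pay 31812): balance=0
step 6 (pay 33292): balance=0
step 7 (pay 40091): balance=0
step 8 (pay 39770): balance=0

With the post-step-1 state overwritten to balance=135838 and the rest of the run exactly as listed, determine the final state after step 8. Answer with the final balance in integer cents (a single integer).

0

state after step 1 := balance=135838
step 2 (pay 39411): balance=98749
step 3 (pay 37996): balance=62441
step 4 (pay 32384): balance=31124
step 5 (pay 31812): balance=0
step 6 (pay 33292): balance=0
step 7 (pay 40091): balance=0
step 8 (pay 39770): balance=0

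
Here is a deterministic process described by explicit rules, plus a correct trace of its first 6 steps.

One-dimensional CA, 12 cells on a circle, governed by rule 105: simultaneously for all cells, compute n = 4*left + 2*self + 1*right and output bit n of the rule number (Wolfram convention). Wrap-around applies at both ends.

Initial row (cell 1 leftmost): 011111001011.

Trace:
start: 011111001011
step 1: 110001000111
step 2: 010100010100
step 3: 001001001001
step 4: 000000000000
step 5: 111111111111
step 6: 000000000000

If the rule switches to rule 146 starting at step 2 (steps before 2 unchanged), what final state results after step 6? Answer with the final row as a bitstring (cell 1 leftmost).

101000001010

(re-executing steps 2..6 under rule 146; state before step 2: 110001000111)
step 2: 101010101011
step 3: 000000000001
step 4: 100000000010
step 5: 010000000100
step 6: 101000001010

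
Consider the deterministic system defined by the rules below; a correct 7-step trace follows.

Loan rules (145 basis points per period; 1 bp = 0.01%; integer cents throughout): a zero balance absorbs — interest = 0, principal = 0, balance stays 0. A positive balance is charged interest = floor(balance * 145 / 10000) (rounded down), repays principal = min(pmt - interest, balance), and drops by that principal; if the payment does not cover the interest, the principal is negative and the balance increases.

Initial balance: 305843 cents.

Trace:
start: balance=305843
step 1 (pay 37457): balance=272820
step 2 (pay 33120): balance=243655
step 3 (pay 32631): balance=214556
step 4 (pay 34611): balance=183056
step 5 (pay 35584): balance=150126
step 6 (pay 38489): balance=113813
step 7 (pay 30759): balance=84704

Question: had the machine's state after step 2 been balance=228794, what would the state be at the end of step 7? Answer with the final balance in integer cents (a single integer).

68734

state after step 2 := balance=228794
step 3 (pay 32631): balance=199480
step 4 (pay 34611): balance=167761
step 5 (pay 35584): balance=134609
step 6 (pay 38489): balance=98071
step 7 (pay 30759): balance=68734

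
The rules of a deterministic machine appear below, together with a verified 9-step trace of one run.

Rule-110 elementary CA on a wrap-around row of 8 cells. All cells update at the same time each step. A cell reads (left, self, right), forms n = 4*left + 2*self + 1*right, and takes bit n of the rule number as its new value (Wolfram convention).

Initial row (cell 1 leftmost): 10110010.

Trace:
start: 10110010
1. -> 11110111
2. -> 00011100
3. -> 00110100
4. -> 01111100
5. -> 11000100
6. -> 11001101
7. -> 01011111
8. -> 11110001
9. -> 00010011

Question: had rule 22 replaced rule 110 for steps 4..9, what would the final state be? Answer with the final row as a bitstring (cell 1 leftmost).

(re-executing steps 4..9 under rule 22; state before step 4: 00110100)
4. -> 01000110
5. -> 11101001
6. -> 00001110
7. -> 00010001
8. -> 10111011
9. -> 00000000

00000000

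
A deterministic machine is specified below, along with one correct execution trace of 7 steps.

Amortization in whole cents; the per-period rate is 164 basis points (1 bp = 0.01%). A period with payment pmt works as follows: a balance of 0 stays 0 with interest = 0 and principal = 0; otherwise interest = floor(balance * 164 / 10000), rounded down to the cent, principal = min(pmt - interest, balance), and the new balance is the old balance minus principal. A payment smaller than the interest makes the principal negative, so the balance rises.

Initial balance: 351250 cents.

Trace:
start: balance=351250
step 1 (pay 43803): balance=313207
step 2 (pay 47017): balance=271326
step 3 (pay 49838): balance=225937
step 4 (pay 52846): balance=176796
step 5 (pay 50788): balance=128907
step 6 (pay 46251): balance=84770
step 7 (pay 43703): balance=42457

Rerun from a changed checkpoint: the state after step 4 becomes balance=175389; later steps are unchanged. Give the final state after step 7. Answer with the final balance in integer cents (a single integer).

40979

state after step 4 := balance=175389
step 5 (pay 50788): balance=127477
step 6 (pay 46251): balance=83316
step 7 (pay 43703): balance=40979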